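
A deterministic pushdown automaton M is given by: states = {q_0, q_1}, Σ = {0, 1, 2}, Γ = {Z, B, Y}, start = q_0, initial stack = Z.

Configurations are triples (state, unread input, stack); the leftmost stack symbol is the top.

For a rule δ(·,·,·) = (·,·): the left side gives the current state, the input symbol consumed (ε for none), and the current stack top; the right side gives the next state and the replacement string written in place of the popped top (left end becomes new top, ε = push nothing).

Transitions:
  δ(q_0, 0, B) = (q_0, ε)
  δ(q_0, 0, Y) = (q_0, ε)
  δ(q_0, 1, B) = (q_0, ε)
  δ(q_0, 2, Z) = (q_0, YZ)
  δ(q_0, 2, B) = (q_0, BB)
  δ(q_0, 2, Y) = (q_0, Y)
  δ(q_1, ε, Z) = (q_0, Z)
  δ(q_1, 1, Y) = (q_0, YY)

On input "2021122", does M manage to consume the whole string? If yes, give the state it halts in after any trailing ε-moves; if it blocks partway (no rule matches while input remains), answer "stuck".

(q_0, 2021122, Z)
  read 2, top Z: go to q_0, push YZ → (q_0, 021122, YZ)
  read 0, top Y: go to q_0, push ε → (q_0, 21122, Z)
  read 2, top Z: go to q_0, push YZ → (q_0, 1122, YZ)
No transition for (q_0, 1, top Y); M blocks with input 1122 remaining.

stuck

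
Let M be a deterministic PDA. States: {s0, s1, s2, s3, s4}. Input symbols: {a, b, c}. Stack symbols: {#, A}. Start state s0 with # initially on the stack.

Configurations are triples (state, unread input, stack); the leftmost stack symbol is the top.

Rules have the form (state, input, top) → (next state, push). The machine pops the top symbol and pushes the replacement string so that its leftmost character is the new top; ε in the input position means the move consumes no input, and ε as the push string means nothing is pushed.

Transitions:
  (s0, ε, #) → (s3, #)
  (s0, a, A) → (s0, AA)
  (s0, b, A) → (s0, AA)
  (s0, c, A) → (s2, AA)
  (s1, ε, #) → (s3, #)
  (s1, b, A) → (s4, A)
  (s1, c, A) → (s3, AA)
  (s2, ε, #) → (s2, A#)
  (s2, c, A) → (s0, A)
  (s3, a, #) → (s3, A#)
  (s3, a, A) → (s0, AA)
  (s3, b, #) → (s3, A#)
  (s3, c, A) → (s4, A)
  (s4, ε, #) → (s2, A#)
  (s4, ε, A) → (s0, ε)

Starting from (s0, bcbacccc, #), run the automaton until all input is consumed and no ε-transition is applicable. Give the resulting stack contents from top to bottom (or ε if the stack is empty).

AAAA#

(s0, bcbacccc, #)
  ε-move, top #: go to s3, push # → (s3, bcbacccc, #)
  read b, top #: go to s3, push A# → (s3, cbacccc, A#)
  read c, top A: go to s4, push A → (s4, bacccc, A#)
  ε-move, top A: go to s0, push ε → (s0, bacccc, #)
  ε-move, top #: go to s3, push # → (s3, bacccc, #)
  read b, top #: go to s3, push A# → (s3, acccc, A#)
  read a, top A: go to s0, push AA → (s0, cccc, AA#)
  read c, top A: go to s2, push AA → (s2, ccc, AAA#)
  read c, top A: go to s0, push A → (s0, cc, AAA#)
  read c, top A: go to s2, push AA → (s2, c, AAAA#)
  read c, top A: go to s0, push A → (s0, ε, AAAA#)
All input consumed in state s0 with stack AAAA#.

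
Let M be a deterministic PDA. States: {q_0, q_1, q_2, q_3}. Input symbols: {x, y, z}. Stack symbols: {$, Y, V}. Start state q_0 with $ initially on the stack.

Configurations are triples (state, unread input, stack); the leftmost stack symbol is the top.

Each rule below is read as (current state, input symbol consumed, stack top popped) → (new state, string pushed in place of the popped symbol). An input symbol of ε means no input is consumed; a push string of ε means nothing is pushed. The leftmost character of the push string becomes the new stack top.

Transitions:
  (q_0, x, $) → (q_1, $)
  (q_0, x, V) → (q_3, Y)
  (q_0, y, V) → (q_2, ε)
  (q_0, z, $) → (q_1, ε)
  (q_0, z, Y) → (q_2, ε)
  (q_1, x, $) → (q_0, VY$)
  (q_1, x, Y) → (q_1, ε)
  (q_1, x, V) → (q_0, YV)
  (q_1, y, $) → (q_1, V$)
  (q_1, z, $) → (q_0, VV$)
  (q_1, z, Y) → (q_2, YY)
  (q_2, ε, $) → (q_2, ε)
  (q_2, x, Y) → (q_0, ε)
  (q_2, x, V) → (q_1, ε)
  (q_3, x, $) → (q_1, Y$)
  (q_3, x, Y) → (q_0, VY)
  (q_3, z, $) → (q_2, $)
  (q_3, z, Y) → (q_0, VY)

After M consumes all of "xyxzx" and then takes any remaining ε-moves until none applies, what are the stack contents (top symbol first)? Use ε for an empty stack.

$

(q_0, xyxzx, $)
  read x, top $: go to q_1, push $ → (q_1, yxzx, $)
  read y, top $: go to q_1, push V$ → (q_1, xzx, V$)
  read x, top V: go to q_0, push YV → (q_0, zx, YV$)
  read z, top Y: go to q_2, push ε → (q_2, x, V$)
  read x, top V: go to q_1, push ε → (q_1, ε, $)
All input consumed in state q_1 with stack $.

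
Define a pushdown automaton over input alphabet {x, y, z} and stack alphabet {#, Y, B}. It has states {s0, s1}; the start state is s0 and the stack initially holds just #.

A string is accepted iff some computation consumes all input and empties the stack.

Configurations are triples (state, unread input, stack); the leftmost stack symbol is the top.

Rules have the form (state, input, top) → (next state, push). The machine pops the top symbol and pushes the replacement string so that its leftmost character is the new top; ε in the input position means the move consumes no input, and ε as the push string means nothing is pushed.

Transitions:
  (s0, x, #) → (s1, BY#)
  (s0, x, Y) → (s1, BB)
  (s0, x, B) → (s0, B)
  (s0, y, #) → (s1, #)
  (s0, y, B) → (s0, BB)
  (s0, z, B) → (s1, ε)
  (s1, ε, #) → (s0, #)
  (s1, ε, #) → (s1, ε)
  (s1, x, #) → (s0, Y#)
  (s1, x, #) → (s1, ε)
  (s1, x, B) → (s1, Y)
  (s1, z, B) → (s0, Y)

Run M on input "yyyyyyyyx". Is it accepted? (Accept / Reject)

Accept

One accepting computation: (s0, yyyyyyyyx, #) ⊢ (s1, yyyyyyyx, #) ⊢ (s0, yyyyyyyx, #) ⊢ (s1, yyyyyyx, #) ⊢ (s0, yyyyyyx, #) ⊢ (s1, yyyyyx, #) ⊢ (s0, yyyyyx, #) ⊢ (s1, yyyyx, #) ⊢ (s0, yyyyx, #) ⊢ (s1, yyyx, #) ⊢ (s0, yyyx, #) ⊢ (s1, yyx, #) ⊢ (s0, yyx, #) ⊢ (s1, yx, #) ⊢ (s0, yx, #) ⊢ (s1, x, #) ⊢ (s1, ε, ε)
All input consumed and the stack is empty.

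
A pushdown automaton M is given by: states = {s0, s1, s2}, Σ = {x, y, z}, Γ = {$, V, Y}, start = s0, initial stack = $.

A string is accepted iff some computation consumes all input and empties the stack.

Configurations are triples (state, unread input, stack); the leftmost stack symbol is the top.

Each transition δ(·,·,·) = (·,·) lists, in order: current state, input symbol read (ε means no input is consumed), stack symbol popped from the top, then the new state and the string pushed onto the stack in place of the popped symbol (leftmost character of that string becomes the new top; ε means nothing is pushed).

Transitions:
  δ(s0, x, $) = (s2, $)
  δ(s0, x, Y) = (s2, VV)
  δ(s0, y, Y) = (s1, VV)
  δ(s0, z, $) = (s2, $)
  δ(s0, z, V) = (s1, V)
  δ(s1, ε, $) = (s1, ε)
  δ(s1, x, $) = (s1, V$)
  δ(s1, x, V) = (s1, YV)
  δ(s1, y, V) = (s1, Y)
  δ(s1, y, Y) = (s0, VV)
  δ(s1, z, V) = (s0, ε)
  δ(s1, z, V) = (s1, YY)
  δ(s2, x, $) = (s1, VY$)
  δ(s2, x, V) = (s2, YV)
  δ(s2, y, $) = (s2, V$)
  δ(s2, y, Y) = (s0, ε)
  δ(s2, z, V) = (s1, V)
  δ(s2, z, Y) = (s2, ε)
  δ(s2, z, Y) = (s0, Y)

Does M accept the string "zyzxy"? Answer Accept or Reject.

Reject

No computation consumes all input and empties the stack.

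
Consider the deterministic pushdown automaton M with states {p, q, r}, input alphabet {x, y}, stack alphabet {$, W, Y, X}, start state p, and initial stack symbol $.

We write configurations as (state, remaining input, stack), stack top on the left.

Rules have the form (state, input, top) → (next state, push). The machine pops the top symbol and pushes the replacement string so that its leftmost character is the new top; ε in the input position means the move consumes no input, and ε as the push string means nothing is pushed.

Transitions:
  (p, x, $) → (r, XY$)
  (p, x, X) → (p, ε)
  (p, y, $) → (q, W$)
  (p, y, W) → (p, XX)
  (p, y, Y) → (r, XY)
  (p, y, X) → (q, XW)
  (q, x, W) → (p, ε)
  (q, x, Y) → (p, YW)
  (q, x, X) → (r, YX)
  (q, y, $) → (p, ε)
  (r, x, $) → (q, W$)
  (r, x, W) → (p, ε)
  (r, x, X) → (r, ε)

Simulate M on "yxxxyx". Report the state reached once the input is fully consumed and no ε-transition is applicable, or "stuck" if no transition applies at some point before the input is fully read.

(p, yxxxyx, $) ⊢ (q, xxxyx, W$) ⊢ (p, xxyx, $) ⊢ (r, xyx, XY$) ⊢ (r, yx, Y$)
No transition for (r, y, top Y); M blocks with input yx remaining.

stuck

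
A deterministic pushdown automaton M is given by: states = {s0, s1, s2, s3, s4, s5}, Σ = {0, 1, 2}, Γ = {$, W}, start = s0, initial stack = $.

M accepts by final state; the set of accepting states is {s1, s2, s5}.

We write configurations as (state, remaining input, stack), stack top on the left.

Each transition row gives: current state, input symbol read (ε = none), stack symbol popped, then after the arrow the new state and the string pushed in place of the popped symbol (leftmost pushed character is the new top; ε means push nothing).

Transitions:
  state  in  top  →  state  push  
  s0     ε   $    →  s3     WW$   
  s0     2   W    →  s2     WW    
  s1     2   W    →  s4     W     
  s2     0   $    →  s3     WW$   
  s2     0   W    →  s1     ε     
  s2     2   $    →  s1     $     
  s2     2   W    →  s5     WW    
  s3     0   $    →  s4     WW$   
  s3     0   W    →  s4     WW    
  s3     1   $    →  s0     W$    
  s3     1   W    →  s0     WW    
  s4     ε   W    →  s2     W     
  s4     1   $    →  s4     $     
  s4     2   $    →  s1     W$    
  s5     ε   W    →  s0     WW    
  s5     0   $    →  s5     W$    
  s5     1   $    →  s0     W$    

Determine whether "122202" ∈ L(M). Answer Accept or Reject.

Accept

(s0, 122202, $)
  ε-move, top $: go to s3, push WW$ → (s3, 122202, WW$)
  read 1, top W: go to s0, push WW → (s0, 22202, WWW$)
  read 2, top W: go to s2, push WW → (s2, 2202, WWWW$)
  read 2, top W: go to s5, push WW → (s5, 202, WWWWW$)
  ε-move, top W: go to s0, push WW → (s0, 202, WWWWWW$)
  read 2, top W: go to s2, push WW → (s2, 02, WWWWWWW$)
  read 0, top W: go to s1, push ε → (s1, 2, WWWWWW$)
  read 2, top W: go to s4, push W → (s4, ε, WWWWWW$)
  ε-move, top W: go to s2, push W → (s2, ε, WWWWWW$)
All input consumed; state s2 ∈ F.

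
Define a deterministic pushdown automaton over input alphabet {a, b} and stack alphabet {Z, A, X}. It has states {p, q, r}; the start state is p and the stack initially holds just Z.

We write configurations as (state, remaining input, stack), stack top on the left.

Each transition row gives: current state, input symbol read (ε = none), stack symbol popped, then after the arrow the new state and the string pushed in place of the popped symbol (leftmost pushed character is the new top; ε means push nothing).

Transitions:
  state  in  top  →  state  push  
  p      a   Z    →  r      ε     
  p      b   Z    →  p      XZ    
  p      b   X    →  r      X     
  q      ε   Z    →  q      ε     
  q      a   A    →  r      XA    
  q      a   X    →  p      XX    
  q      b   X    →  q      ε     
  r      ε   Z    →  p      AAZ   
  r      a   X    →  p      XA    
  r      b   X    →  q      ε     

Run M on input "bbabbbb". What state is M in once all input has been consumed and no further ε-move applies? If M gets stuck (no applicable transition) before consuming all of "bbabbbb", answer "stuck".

(p, bbabbbb, Z)
  read b, top Z: go to p, push XZ → (p, babbbb, XZ)
  read b, top X: go to r, push X → (r, abbbb, XZ)
  read a, top X: go to p, push XA → (p, bbbb, XAZ)
  read b, top X: go to r, push X → (r, bbb, XAZ)
  read b, top X: go to q, push ε → (q, bb, AZ)
No transition for (q, b, top A); M blocks with input bb remaining.

stuck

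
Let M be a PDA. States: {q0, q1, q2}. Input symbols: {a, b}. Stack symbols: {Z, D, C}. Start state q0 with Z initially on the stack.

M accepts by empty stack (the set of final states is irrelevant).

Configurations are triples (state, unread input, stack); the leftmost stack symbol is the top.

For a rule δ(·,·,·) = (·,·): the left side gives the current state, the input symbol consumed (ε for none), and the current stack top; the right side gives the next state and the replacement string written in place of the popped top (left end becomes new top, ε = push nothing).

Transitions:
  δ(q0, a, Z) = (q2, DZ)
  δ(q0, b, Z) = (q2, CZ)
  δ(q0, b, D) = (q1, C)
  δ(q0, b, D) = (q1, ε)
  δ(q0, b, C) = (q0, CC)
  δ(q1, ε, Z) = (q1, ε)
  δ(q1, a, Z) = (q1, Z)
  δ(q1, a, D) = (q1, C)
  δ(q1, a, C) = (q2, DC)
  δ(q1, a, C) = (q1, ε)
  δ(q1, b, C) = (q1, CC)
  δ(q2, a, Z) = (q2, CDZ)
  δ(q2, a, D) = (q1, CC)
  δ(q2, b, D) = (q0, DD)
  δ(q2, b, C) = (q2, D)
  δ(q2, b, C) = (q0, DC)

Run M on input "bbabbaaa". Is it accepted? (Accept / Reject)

No computation consumes all input and empties the stack.

Reject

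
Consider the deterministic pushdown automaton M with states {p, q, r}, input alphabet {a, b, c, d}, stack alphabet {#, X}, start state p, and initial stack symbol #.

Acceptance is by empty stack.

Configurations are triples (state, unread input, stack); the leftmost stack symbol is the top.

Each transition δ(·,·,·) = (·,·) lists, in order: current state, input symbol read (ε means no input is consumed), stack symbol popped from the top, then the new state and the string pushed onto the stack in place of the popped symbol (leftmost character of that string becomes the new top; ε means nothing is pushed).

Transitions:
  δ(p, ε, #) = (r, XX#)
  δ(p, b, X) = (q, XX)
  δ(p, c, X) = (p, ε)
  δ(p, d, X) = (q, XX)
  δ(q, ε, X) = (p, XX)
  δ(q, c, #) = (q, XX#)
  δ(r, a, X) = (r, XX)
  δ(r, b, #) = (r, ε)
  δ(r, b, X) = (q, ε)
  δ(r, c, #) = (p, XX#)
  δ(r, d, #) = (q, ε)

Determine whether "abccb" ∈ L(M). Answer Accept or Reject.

(p, abccb, #)
  ε-move, top #: go to r, push XX# → (r, abccb, XX#)
  read a, top X: go to r, push XX → (r, bccb, XXX#)
  read b, top X: go to q, push ε → (q, ccb, XX#)
  ε-move, top X: go to p, push XX → (p, ccb, XXX#)
  read c, top X: go to p, push ε → (p, cb, XX#)
  read c, top X: go to p, push ε → (p, b, X#)
  read b, top X: go to q, push XX → (q, ε, XX#)
  ε-move, top X: go to p, push XX → (p, ε, XXX#)
All input consumed; stack is XXX#, not empty, and no further ε-move applies.

Reject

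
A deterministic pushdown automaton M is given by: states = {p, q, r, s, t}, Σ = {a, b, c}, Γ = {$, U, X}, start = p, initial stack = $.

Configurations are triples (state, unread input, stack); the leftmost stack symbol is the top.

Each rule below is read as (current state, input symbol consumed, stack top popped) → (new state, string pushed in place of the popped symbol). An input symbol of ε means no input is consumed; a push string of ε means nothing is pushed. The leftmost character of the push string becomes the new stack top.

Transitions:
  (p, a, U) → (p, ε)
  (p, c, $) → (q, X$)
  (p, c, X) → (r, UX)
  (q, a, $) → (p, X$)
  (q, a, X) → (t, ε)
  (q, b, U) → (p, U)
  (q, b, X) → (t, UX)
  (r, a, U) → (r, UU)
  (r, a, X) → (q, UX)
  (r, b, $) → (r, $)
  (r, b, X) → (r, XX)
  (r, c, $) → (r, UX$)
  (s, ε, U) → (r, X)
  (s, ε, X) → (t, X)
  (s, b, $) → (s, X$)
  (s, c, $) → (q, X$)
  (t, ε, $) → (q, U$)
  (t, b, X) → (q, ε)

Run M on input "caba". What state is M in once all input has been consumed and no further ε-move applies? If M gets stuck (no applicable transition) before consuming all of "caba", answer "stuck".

p

(p, caba, $)
  read c, top $: go to q, push X$ → (q, aba, X$)
  read a, top X: go to t, push ε → (t, ba, $)
  ε-move, top $: go to q, push U$ → (q, ba, U$)
  read b, top U: go to p, push U → (p, a, U$)
  read a, top U: go to p, push ε → (p, ε, $)
All input consumed; M is in state p.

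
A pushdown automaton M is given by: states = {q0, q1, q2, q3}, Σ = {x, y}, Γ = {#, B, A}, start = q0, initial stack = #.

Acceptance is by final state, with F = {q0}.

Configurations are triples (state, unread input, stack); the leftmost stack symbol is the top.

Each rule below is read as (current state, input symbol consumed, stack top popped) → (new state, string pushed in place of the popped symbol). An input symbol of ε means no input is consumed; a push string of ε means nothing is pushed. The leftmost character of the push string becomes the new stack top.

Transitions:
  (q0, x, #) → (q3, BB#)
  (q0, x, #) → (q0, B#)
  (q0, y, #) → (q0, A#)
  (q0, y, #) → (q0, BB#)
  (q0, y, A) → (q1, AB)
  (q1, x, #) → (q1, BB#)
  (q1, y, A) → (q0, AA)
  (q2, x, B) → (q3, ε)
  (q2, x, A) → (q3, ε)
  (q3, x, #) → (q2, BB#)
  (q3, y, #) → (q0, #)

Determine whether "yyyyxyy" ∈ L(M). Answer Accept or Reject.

Reject

No computation consumes all input and reaches a final state.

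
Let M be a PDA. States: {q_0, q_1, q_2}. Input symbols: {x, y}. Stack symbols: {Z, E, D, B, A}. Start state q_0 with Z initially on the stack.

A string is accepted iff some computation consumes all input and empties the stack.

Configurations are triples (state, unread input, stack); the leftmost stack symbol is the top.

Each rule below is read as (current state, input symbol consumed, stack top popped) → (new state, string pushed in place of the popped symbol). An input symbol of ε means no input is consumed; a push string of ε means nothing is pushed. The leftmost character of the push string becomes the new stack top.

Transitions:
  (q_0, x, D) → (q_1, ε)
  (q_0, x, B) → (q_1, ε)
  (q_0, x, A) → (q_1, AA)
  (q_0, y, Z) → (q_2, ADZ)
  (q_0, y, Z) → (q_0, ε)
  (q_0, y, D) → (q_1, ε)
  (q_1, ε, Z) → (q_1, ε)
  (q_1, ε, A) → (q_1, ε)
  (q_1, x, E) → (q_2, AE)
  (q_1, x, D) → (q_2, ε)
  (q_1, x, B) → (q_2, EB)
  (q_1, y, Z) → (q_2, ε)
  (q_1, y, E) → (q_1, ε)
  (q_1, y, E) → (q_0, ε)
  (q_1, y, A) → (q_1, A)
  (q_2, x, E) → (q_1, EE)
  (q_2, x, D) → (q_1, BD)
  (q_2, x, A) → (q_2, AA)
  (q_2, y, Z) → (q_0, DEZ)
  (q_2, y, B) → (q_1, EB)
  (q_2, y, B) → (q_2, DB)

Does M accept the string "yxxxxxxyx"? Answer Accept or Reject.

No computation consumes all input and empties the stack.

Reject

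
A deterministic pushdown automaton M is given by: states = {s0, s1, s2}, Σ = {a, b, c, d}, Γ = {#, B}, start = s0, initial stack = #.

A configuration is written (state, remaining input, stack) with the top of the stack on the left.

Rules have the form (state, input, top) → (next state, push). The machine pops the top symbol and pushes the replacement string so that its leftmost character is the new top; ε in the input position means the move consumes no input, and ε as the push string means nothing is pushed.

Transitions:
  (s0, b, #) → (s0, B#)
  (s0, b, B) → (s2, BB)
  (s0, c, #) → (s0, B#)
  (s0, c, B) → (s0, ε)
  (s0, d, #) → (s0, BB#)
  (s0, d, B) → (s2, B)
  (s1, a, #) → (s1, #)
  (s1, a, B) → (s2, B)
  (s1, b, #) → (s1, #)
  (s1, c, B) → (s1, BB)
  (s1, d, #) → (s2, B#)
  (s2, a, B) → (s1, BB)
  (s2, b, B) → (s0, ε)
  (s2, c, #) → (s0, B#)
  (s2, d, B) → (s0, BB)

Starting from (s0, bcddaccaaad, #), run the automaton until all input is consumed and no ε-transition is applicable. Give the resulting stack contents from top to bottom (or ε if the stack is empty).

BBBBBBB#

(s0, bcddaccaaad, #)
  read b, top #: go to s0, push B# → (s0, cddaccaaad, B#)
  read c, top B: go to s0, push ε → (s0, ddaccaaad, #)
  read d, top #: go to s0, push BB# → (s0, daccaaad, BB#)
  read d, top B: go to s2, push B → (s2, accaaad, BB#)
  read a, top B: go to s1, push BB → (s1, ccaaad, BBB#)
  read c, top B: go to s1, push BB → (s1, caaad, BBBB#)
  read c, top B: go to s1, push BB → (s1, aaad, BBBBB#)
  read a, top B: go to s2, push B → (s2, aad, BBBBB#)
  read a, top B: go to s1, push BB → (s1, ad, BBBBBB#)
  read a, top B: go to s2, push B → (s2, d, BBBBBB#)
  read d, top B: go to s0, push BB → (s0, ε, BBBBBBB#)
All input consumed in state s0 with stack BBBBBBB#.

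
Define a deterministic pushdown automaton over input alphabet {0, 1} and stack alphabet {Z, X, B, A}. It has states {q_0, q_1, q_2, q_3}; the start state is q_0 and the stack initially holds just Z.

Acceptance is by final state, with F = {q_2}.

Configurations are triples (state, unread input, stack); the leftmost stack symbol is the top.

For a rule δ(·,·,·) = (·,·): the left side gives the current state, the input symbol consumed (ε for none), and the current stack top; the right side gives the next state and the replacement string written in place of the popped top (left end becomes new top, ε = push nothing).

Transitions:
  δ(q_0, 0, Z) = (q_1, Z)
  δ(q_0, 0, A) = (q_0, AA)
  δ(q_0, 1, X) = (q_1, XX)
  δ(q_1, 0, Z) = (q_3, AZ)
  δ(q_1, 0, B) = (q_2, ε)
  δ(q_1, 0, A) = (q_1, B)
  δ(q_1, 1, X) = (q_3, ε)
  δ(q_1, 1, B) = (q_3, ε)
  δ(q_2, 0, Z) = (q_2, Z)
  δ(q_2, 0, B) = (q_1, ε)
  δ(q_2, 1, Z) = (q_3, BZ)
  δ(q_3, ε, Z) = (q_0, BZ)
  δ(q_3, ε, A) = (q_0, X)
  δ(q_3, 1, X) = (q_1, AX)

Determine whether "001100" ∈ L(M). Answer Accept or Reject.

(q_0, 001100, Z) ⊢ (q_1, 01100, Z) ⊢ (q_3, 1100, AZ) ⊢ (q_0, 1100, XZ) ⊢ (q_1, 100, XXZ) ⊢ (q_3, 00, XZ)
No transition applies at (q_3, 00, XZ); input not fully consumed.

Reject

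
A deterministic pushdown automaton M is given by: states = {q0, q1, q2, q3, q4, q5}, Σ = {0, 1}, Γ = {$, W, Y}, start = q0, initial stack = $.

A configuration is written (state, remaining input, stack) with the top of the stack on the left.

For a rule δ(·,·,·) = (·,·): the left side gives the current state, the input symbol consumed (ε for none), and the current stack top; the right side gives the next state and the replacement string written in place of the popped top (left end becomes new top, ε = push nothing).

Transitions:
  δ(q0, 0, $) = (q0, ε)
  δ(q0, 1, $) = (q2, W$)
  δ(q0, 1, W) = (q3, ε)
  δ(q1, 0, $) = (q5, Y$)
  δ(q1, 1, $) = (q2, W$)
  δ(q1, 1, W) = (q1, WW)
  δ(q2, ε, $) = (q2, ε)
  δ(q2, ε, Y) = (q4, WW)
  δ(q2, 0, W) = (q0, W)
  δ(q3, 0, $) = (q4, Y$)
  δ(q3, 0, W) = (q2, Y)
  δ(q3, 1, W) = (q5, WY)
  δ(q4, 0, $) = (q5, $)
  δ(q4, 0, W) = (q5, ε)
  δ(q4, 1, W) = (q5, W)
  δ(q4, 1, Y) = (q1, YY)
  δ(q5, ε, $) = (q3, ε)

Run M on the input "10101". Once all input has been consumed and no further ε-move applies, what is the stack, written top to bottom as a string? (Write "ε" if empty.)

(q0, 10101, $)
  read 1, top $: go to q2, push W$ → (q2, 0101, W$)
  read 0, top W: go to q0, push W → (q0, 101, W$)
  read 1, top W: go to q3, push ε → (q3, 01, $)
  read 0, top $: go to q4, push Y$ → (q4, 1, Y$)
  read 1, top Y: go to q1, push YY → (q1, ε, YY$)
All input consumed in state q1 with stack YY$.

YY$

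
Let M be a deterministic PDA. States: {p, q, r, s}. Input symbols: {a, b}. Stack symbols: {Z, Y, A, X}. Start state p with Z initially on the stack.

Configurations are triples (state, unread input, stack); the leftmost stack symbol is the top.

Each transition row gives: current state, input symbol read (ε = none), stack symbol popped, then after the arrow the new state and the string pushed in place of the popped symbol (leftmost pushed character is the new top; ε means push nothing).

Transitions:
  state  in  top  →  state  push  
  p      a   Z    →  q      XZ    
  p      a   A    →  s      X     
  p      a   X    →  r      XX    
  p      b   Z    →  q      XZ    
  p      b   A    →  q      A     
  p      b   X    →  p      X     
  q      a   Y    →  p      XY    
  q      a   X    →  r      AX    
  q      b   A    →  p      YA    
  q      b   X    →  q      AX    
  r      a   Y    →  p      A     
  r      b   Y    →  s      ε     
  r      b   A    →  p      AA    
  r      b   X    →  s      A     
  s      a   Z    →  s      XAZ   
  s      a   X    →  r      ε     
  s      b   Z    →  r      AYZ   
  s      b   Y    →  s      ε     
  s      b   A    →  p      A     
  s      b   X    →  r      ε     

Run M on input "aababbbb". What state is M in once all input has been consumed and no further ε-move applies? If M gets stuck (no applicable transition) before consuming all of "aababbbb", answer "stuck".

p

(p, aababbbb, Z)
  read a, top Z: go to q, push XZ → (q, ababbbb, XZ)
  read a, top X: go to r, push AX → (r, babbbb, AXZ)
  read b, top A: go to p, push AA → (p, abbbb, AAXZ)
  read a, top A: go to s, push X → (s, bbbb, XAXZ)
  read b, top X: go to r, push ε → (r, bbb, AXZ)
  read b, top A: go to p, push AA → (p, bb, AAXZ)
  read b, top A: go to q, push A → (q, b, AAXZ)
  read b, top A: go to p, push YA → (p, ε, YAAXZ)
All input consumed; M is in state p.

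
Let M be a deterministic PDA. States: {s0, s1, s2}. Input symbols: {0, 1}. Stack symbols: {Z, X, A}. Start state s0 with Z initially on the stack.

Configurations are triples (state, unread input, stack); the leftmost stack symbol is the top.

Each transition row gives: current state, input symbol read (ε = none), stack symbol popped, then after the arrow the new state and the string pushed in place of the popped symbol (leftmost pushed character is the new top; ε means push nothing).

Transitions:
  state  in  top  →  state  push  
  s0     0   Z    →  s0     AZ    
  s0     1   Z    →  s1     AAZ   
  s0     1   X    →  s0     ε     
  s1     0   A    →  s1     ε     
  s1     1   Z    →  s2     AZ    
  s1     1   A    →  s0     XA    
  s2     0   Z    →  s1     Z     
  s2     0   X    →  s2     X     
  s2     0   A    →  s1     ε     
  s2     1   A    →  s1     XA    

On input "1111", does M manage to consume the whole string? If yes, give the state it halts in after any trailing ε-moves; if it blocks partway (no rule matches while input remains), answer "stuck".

stuck

(s0, 1111, Z) ⊢ (s1, 111, AAZ) ⊢ (s0, 11, XAAZ) ⊢ (s0, 1, AAZ)
No transition for (s0, 1, top A); M blocks with input 1 remaining.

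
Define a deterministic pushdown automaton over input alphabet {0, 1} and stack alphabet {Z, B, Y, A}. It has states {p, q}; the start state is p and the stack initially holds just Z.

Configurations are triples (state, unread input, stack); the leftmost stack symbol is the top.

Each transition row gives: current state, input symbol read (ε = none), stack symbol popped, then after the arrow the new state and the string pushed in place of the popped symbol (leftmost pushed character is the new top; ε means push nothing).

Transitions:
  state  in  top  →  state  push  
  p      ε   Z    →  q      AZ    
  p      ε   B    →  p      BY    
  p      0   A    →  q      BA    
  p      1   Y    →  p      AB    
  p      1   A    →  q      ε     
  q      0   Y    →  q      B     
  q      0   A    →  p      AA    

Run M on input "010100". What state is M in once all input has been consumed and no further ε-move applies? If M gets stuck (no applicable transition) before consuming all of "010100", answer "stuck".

(p, 010100, Z) ⊢ (q, 010100, AZ) ⊢ (p, 10100, AAZ) ⊢ (q, 0100, AZ) ⊢ (p, 100, AAZ) ⊢ (q, 00, AZ) ⊢ (p, 0, AAZ) ⊢ (q, ε, BAAZ)
All input consumed; M is in state q.

q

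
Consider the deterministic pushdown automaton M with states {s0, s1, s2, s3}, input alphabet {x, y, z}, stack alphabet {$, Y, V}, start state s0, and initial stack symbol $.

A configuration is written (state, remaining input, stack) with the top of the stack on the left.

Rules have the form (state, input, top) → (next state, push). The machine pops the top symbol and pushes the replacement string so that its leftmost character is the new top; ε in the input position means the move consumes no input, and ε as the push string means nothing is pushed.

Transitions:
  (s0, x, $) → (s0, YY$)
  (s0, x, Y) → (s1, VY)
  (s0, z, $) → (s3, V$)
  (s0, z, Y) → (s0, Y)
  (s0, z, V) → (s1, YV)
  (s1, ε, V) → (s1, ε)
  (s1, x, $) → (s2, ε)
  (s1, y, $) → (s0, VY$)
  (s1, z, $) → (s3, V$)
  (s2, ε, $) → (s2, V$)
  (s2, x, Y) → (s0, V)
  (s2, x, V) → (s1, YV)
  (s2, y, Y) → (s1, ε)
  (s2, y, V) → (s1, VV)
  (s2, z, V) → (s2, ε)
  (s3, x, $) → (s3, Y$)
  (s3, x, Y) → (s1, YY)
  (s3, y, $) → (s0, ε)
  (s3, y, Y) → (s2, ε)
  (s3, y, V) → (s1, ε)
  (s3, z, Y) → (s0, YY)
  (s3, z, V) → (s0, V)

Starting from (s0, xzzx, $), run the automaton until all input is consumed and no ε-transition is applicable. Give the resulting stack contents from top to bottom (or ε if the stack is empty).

YY$

(s0, xzzx, $)
  read x, top $: go to s0, push YY$ → (s0, zzx, YY$)
  read z, top Y: go to s0, push Y → (s0, zx, YY$)
  read z, top Y: go to s0, push Y → (s0, x, YY$)
  read x, top Y: go to s1, push VY → (s1, ε, VYY$)
  ε-move, top V: go to s1, push ε → (s1, ε, YY$)
All input consumed in state s1 with stack YY$.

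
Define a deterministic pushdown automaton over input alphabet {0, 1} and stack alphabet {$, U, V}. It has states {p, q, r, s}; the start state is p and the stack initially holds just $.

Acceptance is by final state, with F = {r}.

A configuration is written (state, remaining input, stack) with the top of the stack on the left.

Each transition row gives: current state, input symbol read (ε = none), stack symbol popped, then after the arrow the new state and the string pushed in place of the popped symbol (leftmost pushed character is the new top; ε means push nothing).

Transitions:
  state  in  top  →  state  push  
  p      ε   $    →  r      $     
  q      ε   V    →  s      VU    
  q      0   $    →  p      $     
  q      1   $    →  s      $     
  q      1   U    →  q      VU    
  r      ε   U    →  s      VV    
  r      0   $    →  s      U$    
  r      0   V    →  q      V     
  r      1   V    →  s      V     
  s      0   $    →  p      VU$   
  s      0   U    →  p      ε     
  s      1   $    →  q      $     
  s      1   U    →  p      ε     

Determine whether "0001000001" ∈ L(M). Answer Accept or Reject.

Accept

(p, 0001000001, $) ⊢ (r, 0001000001, $) ⊢ (s, 001000001, U$) ⊢ (p, 01000001, $) ⊢ (r, 01000001, $) ⊢ (s, 1000001, U$) ⊢ (p, 000001, $) ⊢ (r, 000001, $) ⊢ (s, 00001, U$) ⊢ (p, 0001, $) ⊢ (r, 0001, $) ⊢ (s, 001, U$) ⊢ (p, 01, $) ⊢ (r, 01, $) ⊢ (s, 1, U$) ⊢ (p, ε, $) ⊢ (r, ε, $)
All input consumed; state r ∈ F.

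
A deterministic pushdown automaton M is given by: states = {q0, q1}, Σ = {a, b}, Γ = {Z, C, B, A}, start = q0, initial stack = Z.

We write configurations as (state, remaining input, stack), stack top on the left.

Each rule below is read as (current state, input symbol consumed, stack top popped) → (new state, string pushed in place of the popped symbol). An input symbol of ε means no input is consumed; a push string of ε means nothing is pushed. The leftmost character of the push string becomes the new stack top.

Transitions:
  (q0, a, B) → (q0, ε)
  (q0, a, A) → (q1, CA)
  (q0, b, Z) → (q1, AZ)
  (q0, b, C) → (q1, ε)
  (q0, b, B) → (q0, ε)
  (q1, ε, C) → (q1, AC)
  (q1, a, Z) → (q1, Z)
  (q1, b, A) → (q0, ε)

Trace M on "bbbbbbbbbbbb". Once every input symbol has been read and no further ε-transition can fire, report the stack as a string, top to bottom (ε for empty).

Z

(q0, bbbbbbbbbbbb, Z) ⊢ (q1, bbbbbbbbbbb, AZ) ⊢ (q0, bbbbbbbbbb, Z) ⊢ (q1, bbbbbbbbb, AZ) ⊢ (q0, bbbbbbbb, Z) ⊢ (q1, bbbbbbb, AZ) ⊢ (q0, bbbbbb, Z) ⊢ (q1, bbbbb, AZ) ⊢ (q0, bbbb, Z) ⊢ (q1, bbb, AZ) ⊢ (q0, bb, Z) ⊢ (q1, b, AZ) ⊢ (q0, ε, Z)
All input consumed in state q0 with stack Z.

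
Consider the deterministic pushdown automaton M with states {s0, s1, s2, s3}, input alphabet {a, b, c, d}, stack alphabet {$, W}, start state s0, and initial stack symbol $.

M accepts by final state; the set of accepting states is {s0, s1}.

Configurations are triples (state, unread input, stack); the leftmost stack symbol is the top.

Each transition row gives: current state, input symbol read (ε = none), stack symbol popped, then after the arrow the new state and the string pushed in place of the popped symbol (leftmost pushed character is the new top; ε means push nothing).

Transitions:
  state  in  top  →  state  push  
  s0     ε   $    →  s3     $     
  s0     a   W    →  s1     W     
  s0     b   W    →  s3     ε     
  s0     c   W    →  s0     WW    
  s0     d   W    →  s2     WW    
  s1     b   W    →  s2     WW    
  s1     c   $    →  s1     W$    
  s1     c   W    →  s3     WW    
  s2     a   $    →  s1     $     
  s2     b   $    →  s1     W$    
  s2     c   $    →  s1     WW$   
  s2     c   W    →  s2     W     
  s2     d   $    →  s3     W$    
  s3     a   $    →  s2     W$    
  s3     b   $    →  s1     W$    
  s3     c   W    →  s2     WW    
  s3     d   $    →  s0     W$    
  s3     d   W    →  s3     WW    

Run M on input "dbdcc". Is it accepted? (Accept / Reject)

Accept

(s0, dbdcc, $)
  ε-move, top $: go to s3, push $ → (s3, dbdcc, $)
  read d, top $: go to s0, push W$ → (s0, bdcc, W$)
  read b, top W: go to s3, push ε → (s3, dcc, $)
  read d, top $: go to s0, push W$ → (s0, cc, W$)
  read c, top W: go to s0, push WW → (s0, c, WW$)
  read c, top W: go to s0, push WW → (s0, ε, WWW$)
All input consumed; state s0 ∈ F.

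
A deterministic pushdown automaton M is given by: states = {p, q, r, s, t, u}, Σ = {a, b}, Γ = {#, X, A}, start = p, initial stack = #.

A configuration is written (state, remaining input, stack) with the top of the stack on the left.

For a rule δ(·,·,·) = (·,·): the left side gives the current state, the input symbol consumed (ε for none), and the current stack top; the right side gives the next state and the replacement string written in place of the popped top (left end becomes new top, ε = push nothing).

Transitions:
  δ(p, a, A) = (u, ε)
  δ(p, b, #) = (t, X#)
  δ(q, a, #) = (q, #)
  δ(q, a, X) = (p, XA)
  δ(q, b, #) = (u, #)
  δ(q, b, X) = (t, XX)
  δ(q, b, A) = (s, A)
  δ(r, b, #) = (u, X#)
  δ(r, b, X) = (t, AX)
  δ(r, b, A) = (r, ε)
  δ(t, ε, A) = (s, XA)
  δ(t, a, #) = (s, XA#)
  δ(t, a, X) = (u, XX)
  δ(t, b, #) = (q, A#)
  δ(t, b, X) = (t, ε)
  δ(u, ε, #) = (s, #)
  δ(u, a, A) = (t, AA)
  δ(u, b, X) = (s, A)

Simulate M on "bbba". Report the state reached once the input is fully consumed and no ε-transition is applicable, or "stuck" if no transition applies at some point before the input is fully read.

stuck

(p, bbba, #)
  read b, top #: go to t, push X# → (t, bba, X#)
  read b, top X: go to t, push ε → (t, ba, #)
  read b, top #: go to q, push A# → (q, a, A#)
No transition for (q, a, top A); M blocks with input a remaining.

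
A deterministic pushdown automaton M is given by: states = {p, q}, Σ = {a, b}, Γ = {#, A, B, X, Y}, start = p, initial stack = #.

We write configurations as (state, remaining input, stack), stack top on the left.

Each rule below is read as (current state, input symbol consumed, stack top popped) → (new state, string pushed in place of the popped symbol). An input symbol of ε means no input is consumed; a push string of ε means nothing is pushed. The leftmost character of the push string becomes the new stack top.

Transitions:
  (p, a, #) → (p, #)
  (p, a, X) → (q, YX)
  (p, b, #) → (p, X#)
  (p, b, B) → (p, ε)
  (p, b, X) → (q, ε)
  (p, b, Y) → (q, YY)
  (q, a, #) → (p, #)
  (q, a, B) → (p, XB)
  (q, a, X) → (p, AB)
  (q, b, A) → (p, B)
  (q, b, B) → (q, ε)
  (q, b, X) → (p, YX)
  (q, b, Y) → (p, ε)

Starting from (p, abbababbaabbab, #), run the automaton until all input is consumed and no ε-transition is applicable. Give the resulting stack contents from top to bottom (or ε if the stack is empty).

(p, abbababbaabbab, #)
  read a, top #: go to p, push # → (p, bbababbaabbab, #)
  read b, top #: go to p, push X# → (p, bababbaabbab, X#)
  read b, top X: go to q, push ε → (q, ababbaabbab, #)
  read a, top #: go to p, push # → (p, babbaabbab, #)
  read b, top #: go to p, push X# → (p, abbaabbab, X#)
  read a, top X: go to q, push YX → (q, bbaabbab, YX#)
  read b, top Y: go to p, push ε → (p, baabbab, X#)
  read b, top X: go to q, push ε → (q, aabbab, #)
  read a, top #: go to p, push # → (p, abbab, #)
  read a, top #: go to p, push # → (p, bbab, #)
  read b, top #: go to p, push X# → (p, bab, X#)
  read b, top X: go to q, push ε → (q, ab, #)
  read a, top #: go to p, push # → (p, b, #)
  read b, top #: go to p, push X# → (p, ε, X#)
All input consumed in state p with stack X#.

X#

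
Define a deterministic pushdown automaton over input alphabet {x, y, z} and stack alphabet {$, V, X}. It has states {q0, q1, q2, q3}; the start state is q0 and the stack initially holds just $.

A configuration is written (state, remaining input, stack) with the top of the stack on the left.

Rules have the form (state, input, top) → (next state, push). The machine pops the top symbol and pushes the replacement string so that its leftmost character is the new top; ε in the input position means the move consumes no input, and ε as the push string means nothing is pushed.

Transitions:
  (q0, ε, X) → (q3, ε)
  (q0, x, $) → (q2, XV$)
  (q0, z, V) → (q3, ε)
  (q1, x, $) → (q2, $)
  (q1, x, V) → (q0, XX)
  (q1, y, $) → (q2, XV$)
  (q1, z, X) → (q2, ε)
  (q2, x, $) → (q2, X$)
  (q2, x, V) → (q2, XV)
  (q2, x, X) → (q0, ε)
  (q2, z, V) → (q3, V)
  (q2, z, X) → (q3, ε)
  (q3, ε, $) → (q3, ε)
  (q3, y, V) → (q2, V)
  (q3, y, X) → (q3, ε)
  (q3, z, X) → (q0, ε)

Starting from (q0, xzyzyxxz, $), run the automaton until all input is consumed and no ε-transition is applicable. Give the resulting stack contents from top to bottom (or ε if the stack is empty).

(q0, xzyzyxxz, $) ⊢ (q2, zyzyxxz, XV$) ⊢ (q3, yzyxxz, V$) ⊢ (q2, zyxxz, V$) ⊢ (q3, yxxz, V$) ⊢ (q2, xxz, V$) ⊢ (q2, xz, XV$) ⊢ (q0, z, V$) ⊢ (q3, ε, $) ⊢ (q3, ε, ε)
All input consumed in state q3 with stack ε.

ε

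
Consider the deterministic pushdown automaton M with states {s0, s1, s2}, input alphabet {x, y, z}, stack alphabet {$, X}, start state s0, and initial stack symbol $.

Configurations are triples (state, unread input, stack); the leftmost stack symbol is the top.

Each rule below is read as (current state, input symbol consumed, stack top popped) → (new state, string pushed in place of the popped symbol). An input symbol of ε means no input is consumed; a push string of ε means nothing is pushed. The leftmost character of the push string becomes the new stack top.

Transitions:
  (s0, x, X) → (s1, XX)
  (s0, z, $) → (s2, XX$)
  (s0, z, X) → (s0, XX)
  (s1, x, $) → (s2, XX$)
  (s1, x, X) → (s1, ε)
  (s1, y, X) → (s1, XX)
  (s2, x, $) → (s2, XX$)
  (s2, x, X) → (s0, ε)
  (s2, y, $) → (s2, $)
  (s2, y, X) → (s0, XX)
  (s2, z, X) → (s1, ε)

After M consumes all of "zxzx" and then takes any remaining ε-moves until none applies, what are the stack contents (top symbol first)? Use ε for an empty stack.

(s0, zxzx, $) ⊢ (s2, xzx, XX$) ⊢ (s0, zx, X$) ⊢ (s0, x, XX$) ⊢ (s1, ε, XXX$)
All input consumed in state s1 with stack XXX$.

XXX$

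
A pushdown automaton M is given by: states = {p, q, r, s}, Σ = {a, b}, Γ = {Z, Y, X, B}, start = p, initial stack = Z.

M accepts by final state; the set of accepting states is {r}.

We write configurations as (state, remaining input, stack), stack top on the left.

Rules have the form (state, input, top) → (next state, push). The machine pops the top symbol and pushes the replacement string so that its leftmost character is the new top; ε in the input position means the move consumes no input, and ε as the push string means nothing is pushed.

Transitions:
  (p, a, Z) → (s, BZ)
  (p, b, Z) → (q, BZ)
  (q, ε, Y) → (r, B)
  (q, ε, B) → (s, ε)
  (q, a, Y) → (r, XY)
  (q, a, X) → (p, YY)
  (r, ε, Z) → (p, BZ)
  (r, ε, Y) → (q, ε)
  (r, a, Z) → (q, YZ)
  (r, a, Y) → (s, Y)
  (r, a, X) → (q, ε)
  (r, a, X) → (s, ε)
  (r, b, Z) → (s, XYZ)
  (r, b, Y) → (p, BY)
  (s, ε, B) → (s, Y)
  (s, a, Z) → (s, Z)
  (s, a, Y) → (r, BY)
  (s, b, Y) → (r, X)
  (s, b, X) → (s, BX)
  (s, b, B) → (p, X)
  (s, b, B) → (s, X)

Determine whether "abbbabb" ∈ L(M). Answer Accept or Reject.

One accepting computation: (p, abbbabb, Z) ⊢ (s, bbbabb, BZ) ⊢ (s, bbabb, XZ) ⊢ (s, babb, BXZ) ⊢ (s, babb, YXZ) ⊢ (r, abb, XXZ) ⊢ (s, bb, XZ) ⊢ (s, b, BXZ) ⊢ (s, b, YXZ) ⊢ (r, ε, XXZ)
All input consumed and state r ∈ F.

Accept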